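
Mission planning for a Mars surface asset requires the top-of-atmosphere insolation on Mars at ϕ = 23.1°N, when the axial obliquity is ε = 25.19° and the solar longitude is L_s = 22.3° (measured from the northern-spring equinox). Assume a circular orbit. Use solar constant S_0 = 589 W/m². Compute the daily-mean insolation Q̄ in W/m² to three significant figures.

Solar declination: sin δ = sin ε · sin L_s = sin 25.19° × sin 22.3° = 0.16150, so δ = +9.294°.
cos h₀ = −tan(+23.1°) tan(+9.294°) = -0.0698, h₀ = 1.6407 rad.
Bracket: h₀ sin ϕ sin δ + cos ϕ cos δ sin h₀ = 1.6407×0.39234×0.16150 + 0.91982×0.98687×0.99756 = 0.103960 + 0.905528 = 1.009488.
Q̄ = (S_0/π) × [bracket] = (589/π) × 1.009488 = 189.3 W/m².

Q̄ ≈ 189 W/m²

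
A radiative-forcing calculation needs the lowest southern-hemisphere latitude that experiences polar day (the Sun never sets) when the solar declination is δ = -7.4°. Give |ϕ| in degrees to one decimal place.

|ϕ| = 82.6°

Polar day requires cos h₀ = −tan ϕ tan δ ≤ −1, i.e. tan ϕ tan δ ≥ 1.
The boundary is |tan ϕ| · |tan δ| = 1, so |ϕ| = 90° − |δ| = 90° − 7.4° = 82.6° in the southern hemisphere.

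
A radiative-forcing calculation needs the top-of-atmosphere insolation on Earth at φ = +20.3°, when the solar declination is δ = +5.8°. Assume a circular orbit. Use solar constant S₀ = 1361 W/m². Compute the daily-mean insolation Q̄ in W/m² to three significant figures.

Q̄ ≈ 428 W/m²

cos H₀ = −tan(+20.3°) tan(+5.800°) = -0.0376, H₀ = 1.6084 rad.
Bracket: H₀ sin φ sin δ + cos φ cos δ sin H₀ = 1.6084×0.34694×0.10106 + 0.93789×0.99488×0.99929 = 0.056393 + 0.932426 = 0.988819.
Q̄ = (S₀/π) × [bracket] = (1361/π) × 0.988819 = 428.4 W/m².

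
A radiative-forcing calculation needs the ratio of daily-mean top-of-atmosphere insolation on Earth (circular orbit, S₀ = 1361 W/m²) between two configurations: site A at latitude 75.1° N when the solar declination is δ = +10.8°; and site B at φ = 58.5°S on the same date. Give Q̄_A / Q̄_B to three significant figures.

Q̄_A / Q̄_B ≈ 2.11

— Configuration A (φ=+75.1°):
cos H₀ = −tan(+75.1°) tan(+10.800°) = -0.7169, H₀ = 2.3702 rad.
Bracket: H₀ sin φ sin δ + cos φ cos δ sin H₀ = 2.3702×0.96638×0.18738 + 0.25713×0.98229×0.69715 = 0.429196 + 0.176084 = 0.605280.
Q̄ = (S₀/π) × [bracket] = (1361/π) × 0.605280 = 262.22 W/m².
— Configuration B (φ=-58.5°):
cos H₀ = −tan(-58.5°) tan(+10.800°) = 0.3113, H₀ = 1.2542 rad.
Bracket: H₀ sin φ sin δ + cos φ cos δ sin H₀ = 1.2542×-0.85264×0.18738 + 0.52250×0.98229×0.95031 = -0.200381 + 0.487743 = 0.287362.
Q̄ = (S₀/π) × [bracket] = (1361/π) × 0.287362 = 124.49 W/m².
Ratio Q̄_A / Q̄_B = 262.22 / 124.49 = 2.106.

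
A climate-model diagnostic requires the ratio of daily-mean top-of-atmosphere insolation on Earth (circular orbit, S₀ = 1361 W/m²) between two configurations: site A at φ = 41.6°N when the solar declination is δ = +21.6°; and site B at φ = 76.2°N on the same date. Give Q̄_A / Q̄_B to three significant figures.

Q̄_A / Q̄_B ≈ 1.00

— Configuration A (φ=+41.6°):
cos H₀ = −tan(+41.6°) tan(+21.600°) = -0.3515, H₀ = 1.9300 rad.
Bracket: H₀ sin φ sin δ + cos φ cos δ sin H₀ = 1.9300×0.66393×0.36812 + 0.74780×0.92978×0.93618 = 0.471703 + 0.650916 = 1.122619.
Q̄ = (S₀/π) × [bracket] = (1361/π) × 1.122619 = 486.34 W/m².
— Configuration B (φ=+76.2°):
cos H₀ = −tan(+76.2°) tan(+21.600°) = -1.6119 ≤ −1 ⇒ polar day, H₀ = π.
Bracket: H₀ sin φ sin δ + cos φ cos δ sin H₀ = 3.1416×0.97113×0.36812 + 0.23853×0.92978×0.00000 = 1.123098 + 0.000000 = 1.123098.
Q̄ = (S₀/π) × [bracket] = (1361/π) × 1.123098 = 486.55 W/m².
Ratio Q̄_A / Q̄_B = 486.34 / 486.55 = 0.9996.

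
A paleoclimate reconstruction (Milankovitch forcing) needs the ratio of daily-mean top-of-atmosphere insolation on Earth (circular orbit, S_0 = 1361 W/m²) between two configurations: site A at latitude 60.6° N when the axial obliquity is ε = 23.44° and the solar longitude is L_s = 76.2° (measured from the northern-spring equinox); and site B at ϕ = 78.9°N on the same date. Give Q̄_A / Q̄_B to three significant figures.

— Configuration A (ϕ=+60.6°):
Solar declination: sin δ = sin ε · sin L_s = sin 23.44° × sin 76.2° = 0.38631, so δ = +22.725°.
cos h₀ = −tan(+60.6°) tan(+22.725°) = -0.7433, h₀ = 2.4088 rad.
Bracket: h₀ sin ϕ sin δ + cos ϕ cos δ sin h₀ = 2.4088×0.87121×0.38631 + 0.49090×0.92237×0.66898 = 0.810699 + 0.302908 = 1.113607.
Q̄ = (S_0/π) × [bracket] = (1361/π) × 1.113607 = 482.44 W/m².
— Configuration B (ϕ=+78.9°):
cos h₀ = −tan(+78.9°) tan(+22.725°) = -2.1347 ≤ −1 ⇒ polar day, h₀ = π.
Bracket: h₀ sin ϕ sin δ + cos ϕ cos δ sin h₀ = 3.1416×0.98129×0.38631 + 0.19252×0.92237×0.00000 = 1.190924 + 0.000000 = 1.190924.
Q̄ = (S_0/π) × [bracket] = (1361/π) × 1.190924 = 515.93 W/m².
Ratio Q̄_A / Q̄_B = 482.44 / 515.93 = 0.9351.

Q̄_A / Q̄_B ≈ 0.935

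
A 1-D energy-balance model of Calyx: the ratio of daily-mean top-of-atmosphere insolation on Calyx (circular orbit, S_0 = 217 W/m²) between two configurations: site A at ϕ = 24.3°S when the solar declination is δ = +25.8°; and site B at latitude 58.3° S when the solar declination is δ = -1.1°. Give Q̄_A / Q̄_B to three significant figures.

— Configuration A (ϕ=-24.3°):
cos h₀ = −tan(-24.3°) tan(+25.800°) = 0.2183, h₀ = 1.3508 rad.
Bracket: h₀ sin ϕ sin δ + cos ϕ cos δ sin h₀ = 1.3508×-0.41151×0.43523 + 0.91140×0.90032×0.97589 = -0.241930 + 0.800768 = 0.558838.
Q̄ = (S_0/π) × [bracket] = (217/π) × 0.558838 = 38.601 W/m².
— Configuration B (ϕ=-58.3°):
cos h₀ = −tan(-58.3°) tan(-1.100°) = -0.0311, h₀ = 1.6019 rad.
Bracket: h₀ sin ϕ sin δ + cos ϕ cos δ sin h₀ = 1.6019×-0.85081×-0.01920 + 0.52547×0.99982×0.99952 = 0.026168 + 0.525123 = 0.551291.
Q̄ = (S_0/π) × [bracket] = (217/π) × 0.551291 = 38.079 W/m².
Ratio Q̄_A / Q̄_B = 38.601 / 38.079 = 1.014.

Q̄_A / Q̄_B ≈ 1.01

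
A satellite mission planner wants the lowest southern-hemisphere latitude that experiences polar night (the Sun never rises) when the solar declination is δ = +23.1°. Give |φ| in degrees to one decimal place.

Polar night requires cos H₀ = −tan φ tan δ ≥ 1, i.e. tan φ tan δ ≤ −1.
The boundary is |tan φ| · |tan δ| = 1, so |φ| = 90° − |δ| = 90° − 23.1° = 66.9° in the southern hemisphere.

|φ| = 66.9°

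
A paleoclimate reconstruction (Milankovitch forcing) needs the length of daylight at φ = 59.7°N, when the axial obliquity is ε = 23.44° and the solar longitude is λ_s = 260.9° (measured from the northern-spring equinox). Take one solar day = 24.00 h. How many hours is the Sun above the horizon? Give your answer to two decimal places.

5.74 h

Solar declination: sin δ = sin ε · sin λ_s = sin 23.44° × sin 260.9° = -0.39278, so δ = -23.128°.
cos H₀ = −tan φ · tan δ = −tan(+59.7°) × tan(-23.128°) = 0.7309, so H₀ = 0.7511 rad = 43.04°.
Daylight = 2H₀/(2π) × 24.00 h = (0.7511/π) × 24.00 = 5.74 h.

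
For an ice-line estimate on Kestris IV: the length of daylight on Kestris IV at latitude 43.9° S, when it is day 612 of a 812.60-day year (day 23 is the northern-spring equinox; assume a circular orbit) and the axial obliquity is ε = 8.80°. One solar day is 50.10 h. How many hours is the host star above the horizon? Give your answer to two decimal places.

Solar longitude: L_s = 360° × (612 − 23)/812.60 = 260.940°.
sin δ = sin 8.80° × sin 260.940° = -0.15108, so δ = -8.689°.
cos h₀ = −tan ϕ · tan δ = −tan(-43.9°) × tan(-8.689°) = -0.1471, so h₀ = 1.7184 rad = 98.46°.
Daylight = 2h₀/(2π) × 50.10 h = (1.7184/π) × 50.10 = 27.40 h.

27.40 h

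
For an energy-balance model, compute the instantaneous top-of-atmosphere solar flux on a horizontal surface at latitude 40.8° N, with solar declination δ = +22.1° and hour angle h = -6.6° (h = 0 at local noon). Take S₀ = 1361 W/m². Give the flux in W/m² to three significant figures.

cos θ_z = sin φ sin δ + cos φ cos δ cos h = 0.245833 + 0.696729 = 0.942562.
Flux = S₀ · cos θ_z = 1361 × 0.942562 = 1283 W/m².

1.28e+03 W/m²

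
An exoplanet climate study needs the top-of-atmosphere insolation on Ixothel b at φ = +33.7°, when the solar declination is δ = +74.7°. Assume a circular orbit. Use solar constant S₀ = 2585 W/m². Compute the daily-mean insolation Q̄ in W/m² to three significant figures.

Q̄ ≈ 1.38e+03 W/m²

cos H₀ = −tan(+33.7°) tan(+74.700°) = -2.4378 ≤ −1 ⇒ polar day, H₀ = π.
Bracket: H₀ sin φ sin δ + cos φ cos δ sin H₀ = 3.1416×0.55484×0.96456 + 0.83195×0.26387×0.00000 = 1.681310 + 0.000000 = 1.681310.
Q̄ = (S₀/π) × [bracket] = (2585/π) × 1.681310 = 1383 W/m².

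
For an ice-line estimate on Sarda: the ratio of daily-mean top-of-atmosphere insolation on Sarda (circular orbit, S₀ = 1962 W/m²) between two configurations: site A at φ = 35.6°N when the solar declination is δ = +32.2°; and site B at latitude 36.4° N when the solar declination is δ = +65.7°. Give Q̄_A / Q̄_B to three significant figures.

Q̄_A / Q̄_B ≈ 0.734

— Configuration A (φ=+35.6°):
cos H₀ = −tan(+35.6°) tan(+32.200°) = -0.4508, H₀ = 2.0385 rad.
Bracket: H₀ sin φ sin δ + cos φ cos δ sin H₀ = 2.0385×0.58212×0.53288 + 0.81310×0.84619×0.89260 = 0.632343 + 0.614142 = 1.246485.
Q̄ = (S₀/π) × [bracket] = (1962/π) × 1.246485 = 778.46 W/m².
— Configuration B (φ=+36.4°):
cos H₀ = −tan(+36.4°) tan(+65.700°) = -1.6329 ≤ −1 ⇒ polar day, H₀ = π.
Bracket: H₀ sin φ sin δ + cos φ cos δ sin H₀ = 3.1416×0.59342×0.91140 + 0.80489×0.41151×0.00000 = 1.699112 + 0.000000 = 1.699112.
Q̄ = (S₀/π) × [bracket] = (1962/π) × 1.699112 = 1061.1 W/m².
Ratio Q̄_A / Q̄_B = 778.46 / 1061.1 = 0.7336.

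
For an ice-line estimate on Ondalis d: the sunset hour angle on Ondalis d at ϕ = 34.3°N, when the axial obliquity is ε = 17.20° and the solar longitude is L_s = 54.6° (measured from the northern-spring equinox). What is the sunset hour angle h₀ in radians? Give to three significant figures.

h₀ = 1.74 rad

Solar declination: sin δ = sin ε · sin L_s = sin 17.20° × sin 54.6° = 0.24104, so δ = +13.948°.
cos h₀ = −tan ϕ · tan δ = −tan(+34.3°) × tan(+13.948°) = -0.1694, so h₀ = 1.7410 rad = 99.75°.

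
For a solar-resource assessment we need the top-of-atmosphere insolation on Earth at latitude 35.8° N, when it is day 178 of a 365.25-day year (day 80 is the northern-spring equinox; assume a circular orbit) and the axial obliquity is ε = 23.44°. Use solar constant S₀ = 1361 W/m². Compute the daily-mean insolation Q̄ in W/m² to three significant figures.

Q̄ ≈ 496 W/m²

Solar longitude: λ_s = 360° × (178 − 80)/365.25 = 96.591°.
sin δ = sin 23.44° × sin 96.591° = 0.39516, so δ = +23.276°.
cos H₀ = −tan(+35.8°) tan(+23.276°) = -0.3102, H₀ = 1.8863 rad.
Bracket: H₀ sin φ sin δ + cos φ cos δ sin H₀ = 1.8863×0.58496×0.39516 + 0.81106×0.91861×0.95066 = 0.436024 + 0.708287 = 1.144311.
Q̄ = (S₀/π) × [bracket] = (1361/π) × 1.144311 = 495.7 W/m².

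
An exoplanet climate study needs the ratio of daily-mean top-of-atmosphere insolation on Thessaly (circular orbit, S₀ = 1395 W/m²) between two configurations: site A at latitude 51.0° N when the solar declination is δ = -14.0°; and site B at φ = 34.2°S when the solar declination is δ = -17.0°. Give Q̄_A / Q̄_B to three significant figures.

— Configuration A (φ=+51.0°):
cos H₀ = −tan(+51.0°) tan(-14.000°) = 0.3079, H₀ = 1.2578 rad.
Bracket: H₀ sin φ sin δ + cos φ cos δ sin H₀ = 1.2578×0.77715×-0.24192 + 0.62932×0.97030×0.95142 = -0.236477 + 0.580965 = 0.344488.
Q̄ = (S₀/π) × [bracket] = (1395/π) × 0.344488 = 152.97 W/m².
— Configuration B (φ=-34.2°):
cos H₀ = −tan(-34.2°) tan(-17.000°) = -0.2078, H₀ = 1.7801 rad.
Bracket: H₀ sin φ sin δ + cos φ cos δ sin H₀ = 1.7801×-0.56208×-0.29237 + 0.82708×0.95630×0.97818 = 0.292533 + 0.773678 = 1.066211.
Q̄ = (S₀/π) × [bracket] = (1395/π) × 1.066211 = 473.44 W/m².
Ratio Q̄_A / Q̄_B = 152.97 / 473.44 = 0.3231.

Q̄_A / Q̄_B ≈ 0.323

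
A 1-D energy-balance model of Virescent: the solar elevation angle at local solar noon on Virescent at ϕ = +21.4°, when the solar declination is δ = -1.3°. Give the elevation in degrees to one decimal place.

67.3°

At local noon the hour angle is zero, so the zenith angle equals |ϕ − δ| = |+21.4° − (-1.300°)| = 22.700°.
Elevation = 90° − 22.700° = 67.3°.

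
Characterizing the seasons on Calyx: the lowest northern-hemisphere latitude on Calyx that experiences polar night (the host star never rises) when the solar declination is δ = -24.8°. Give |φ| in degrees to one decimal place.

|φ| = 65.2°

Polar night requires cos H₀ = −tan φ tan δ ≥ 1, i.e. tan φ tan δ ≤ −1.
The boundary is |tan φ| · |tan δ| = 1, so |φ| = 90° − |δ| = 90° − 24.8° = 65.2° in the northern hemisphere.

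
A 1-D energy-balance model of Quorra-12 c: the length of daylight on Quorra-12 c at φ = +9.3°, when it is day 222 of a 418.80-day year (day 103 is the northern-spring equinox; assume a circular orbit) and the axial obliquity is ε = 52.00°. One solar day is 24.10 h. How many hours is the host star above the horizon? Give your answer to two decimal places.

13.58 h

Solar longitude: λ_s = 360° × (222 − 103)/418.80 = 102.292°.
sin δ = sin 52.00° × sin 102.292° = 0.76995, so δ = +50.349°.
cos H₀ = −tan φ · tan δ = −tan(+9.3°) × tan(+50.349°) = -0.1976, so H₀ = 1.7697 rad = 101.40°.
Daylight = 2H₀/(2π) × 24.10 h = (1.7697/π) × 24.10 = 13.58 h.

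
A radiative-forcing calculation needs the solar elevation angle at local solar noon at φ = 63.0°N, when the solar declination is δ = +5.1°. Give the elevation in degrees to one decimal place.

At local noon the hour angle is zero, so the zenith angle equals |φ − δ| = |+63.0° − (+5.100°)| = 57.900°.
Elevation = 90° − 57.900° = 32.1°.

32.1°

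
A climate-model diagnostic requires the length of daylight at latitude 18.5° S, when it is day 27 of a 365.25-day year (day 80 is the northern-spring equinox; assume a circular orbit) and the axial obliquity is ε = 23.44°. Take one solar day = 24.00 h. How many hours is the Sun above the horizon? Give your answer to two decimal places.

12.85 h

Solar longitude: λ_s = 360° × (27 − 80)/365.25 = -52.238°, i.e. -52.238° + 360° = 307.762°.
sin δ = sin 23.44° × sin 307.762° = -0.31448, so δ = -18.329°.
cos H₀ = −tan φ · tan δ = −tan(-18.5°) × tan(-18.329°) = -0.1108, so H₀ = 1.6819 rad = 96.36°.
Daylight = 2H₀/(2π) × 24.00 h = (1.6819/π) × 24.00 = 12.85 h.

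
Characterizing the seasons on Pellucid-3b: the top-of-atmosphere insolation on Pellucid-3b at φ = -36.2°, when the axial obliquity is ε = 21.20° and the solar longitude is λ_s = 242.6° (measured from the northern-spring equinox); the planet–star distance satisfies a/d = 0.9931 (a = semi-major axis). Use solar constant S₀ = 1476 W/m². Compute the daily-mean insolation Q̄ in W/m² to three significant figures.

Solar declination: sin δ = sin ε · sin λ_s = sin 21.20° × sin 242.6° = -0.32106, so δ = -18.727°.
cos H₀ = −tan(-36.2°) tan(-18.727°) = -0.2481, H₀ = 1.8215 rad.
Bracket: H₀ sin φ sin δ + cos φ cos δ sin H₀ = 1.8215×-0.59061×-0.32106 + 0.80696×0.94706×0.96873 = 0.345395 + 0.740342 = 1.085737.
Inverse-square distance factor (a/d)² = 0.9931² = 0.986248.
Q̄ = (S₀/π) × 0.986248 × [bracket] = (1476/π) × 0.986248 × 1.085737 = 503.1 W/m².

Q̄ ≈ 503 W/m²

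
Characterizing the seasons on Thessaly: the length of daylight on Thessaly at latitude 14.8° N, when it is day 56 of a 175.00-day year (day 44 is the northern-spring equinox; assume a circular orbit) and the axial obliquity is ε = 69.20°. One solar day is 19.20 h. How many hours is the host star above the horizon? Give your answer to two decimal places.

10.29 h

Solar longitude: λ_s = 360° × (56 − 44)/175.00 = 24.686°.
sin δ = sin 69.20° × sin 24.686° = 0.39042, so δ = +22.981°.
cos H₀ = −tan φ · tan δ = −tan(+14.8°) × tan(+22.981°) = -0.1120, so H₀ = 1.6831 rad = 96.43°.
Daylight = 2H₀/(2π) × 19.20 h = (1.6831/π) × 19.20 = 10.29 h.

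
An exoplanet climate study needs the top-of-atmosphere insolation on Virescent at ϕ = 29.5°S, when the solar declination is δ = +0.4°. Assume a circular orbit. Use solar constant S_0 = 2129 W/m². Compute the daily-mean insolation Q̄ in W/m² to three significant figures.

Q̄ ≈ 586 W/m²

cos h₀ = −tan(-29.5°) tan(+0.400°) = 0.0039, h₀ = 1.5668 rad.
Bracket: h₀ sin ϕ sin δ + cos ϕ cos δ sin h₀ = 1.5668×-0.49242×0.00698 + 0.87036×0.99998×0.99999 = -0.005385 + 0.870334 = 0.864949.
Q̄ = (S_0/π) × [bracket] = (2129/π) × 0.864949 = 586.2 W/m².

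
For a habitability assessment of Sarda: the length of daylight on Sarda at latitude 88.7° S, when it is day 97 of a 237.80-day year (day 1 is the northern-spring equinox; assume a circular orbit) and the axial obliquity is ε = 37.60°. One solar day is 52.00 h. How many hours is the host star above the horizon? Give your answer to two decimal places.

Solar longitude: λ_s = 360° × (97 − 1)/237.80 = 145.332°.
sin δ = sin 37.60° × sin 145.332° = 0.34706, so δ = +20.308°.
cos H₀ = −tan φ · tan δ = 16.3073 ≥ 1, so the host star never rises (polar night) and H₀ = 0.
Daylight = 2H₀/(2π) × 52.00 h = (0.0000/π) × 52.00 = 0.00 h.

0.00 h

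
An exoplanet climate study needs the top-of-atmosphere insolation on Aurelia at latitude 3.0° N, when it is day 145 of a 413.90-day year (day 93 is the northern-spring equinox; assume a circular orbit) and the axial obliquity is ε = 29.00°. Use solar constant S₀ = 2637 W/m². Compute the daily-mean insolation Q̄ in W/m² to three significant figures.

Q̄ ≈ 811 W/m²

Solar longitude: λ_s = 360° × (145 − 93)/413.90 = 45.228°.
sin δ = sin 29.00° × sin 45.228° = 0.34418, so δ = +20.131°.
cos H₀ = −tan(+3.0°) tan(+20.131°) = -0.0192, H₀ = 1.5900 rad.
Bracket: H₀ sin φ sin δ + cos φ cos δ sin H₀ = 1.5900×0.05234×0.34418 + 0.99863×0.93891×0.99982 = 0.028643 + 0.937455 = 0.966098.
Q̄ = (S₀/π) × [bracket] = (2637/π) × 0.966098 = 810.9 W/m².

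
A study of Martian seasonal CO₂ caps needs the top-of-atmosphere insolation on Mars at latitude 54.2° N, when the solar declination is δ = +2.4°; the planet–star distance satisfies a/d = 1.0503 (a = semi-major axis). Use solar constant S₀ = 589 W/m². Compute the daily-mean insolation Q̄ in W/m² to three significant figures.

cos H₀ = −tan(+54.2°) tan(+2.400°) = -0.0581, H₀ = 1.6289 rad.
Bracket: H₀ sin φ sin δ + cos φ cos δ sin H₀ = 1.6289×0.81106×0.04188 + 0.58496×0.99912×0.99831 = 0.055329 + 0.583458 = 0.638787.
Inverse-square distance factor (a/d)² = 1.0503² = 1.103130.
Q̄ = (S₀/π) × 1.103130 × [bracket] = (589/π) × 1.103130 × 0.638787 = 132.1 W/m².

Q̄ ≈ 132 W/m²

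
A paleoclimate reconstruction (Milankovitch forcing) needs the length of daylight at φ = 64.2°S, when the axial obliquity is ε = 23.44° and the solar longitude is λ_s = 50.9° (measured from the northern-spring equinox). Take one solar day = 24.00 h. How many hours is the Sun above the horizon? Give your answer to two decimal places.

Solar declination: sin δ = sin ε · sin λ_s = sin 23.44° × sin 50.9° = 0.30870, so δ = +17.981°.
cos H₀ = −tan φ · tan δ = −tan(-64.2°) × tan(+17.981°) = 0.6714, so H₀ = 0.8347 rad = 47.83°.
Daylight = 2H₀/(2π) × 24.00 h = (0.8347/π) × 24.00 = 6.38 h.

6.38 h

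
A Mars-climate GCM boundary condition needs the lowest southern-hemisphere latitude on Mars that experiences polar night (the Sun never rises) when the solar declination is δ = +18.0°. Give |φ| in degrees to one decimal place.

Polar night requires cos H₀ = −tan φ tan δ ≥ 1, i.e. tan φ tan δ ≤ −1.
The boundary is |tan φ| · |tan δ| = 1, so |φ| = 90° − |δ| = 90° − 18.0° = 72.0° in the southern hemisphere.

|φ| = 72.0°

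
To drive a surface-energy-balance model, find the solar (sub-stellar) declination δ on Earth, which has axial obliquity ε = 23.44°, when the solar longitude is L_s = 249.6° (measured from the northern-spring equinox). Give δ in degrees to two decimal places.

sin δ = sin ε · sin L_s = sin 23.44° × sin 249.6° = -0.372840.
δ = arcsin(-0.372840) = -21.89°.

δ = -21.89°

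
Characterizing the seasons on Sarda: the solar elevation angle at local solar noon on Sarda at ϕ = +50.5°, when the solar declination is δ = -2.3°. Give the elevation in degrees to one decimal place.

At local noon the hour angle is zero, so the zenith angle equals |ϕ − δ| = |+50.5° − (-2.300°)| = 52.800°.
Elevation = 90° − 52.800° = 37.2°.

37.2°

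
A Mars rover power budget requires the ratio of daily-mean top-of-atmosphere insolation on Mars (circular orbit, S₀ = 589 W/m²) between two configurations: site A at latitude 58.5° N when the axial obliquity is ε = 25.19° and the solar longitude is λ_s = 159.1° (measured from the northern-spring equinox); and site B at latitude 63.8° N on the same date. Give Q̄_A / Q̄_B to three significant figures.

Q̄_A / Q̄_B ≈ 1.10

— Configuration A (φ=+58.5°):
Solar declination: sin δ = sin ε · sin λ_s = sin 25.19° × sin 159.1° = 0.15184, so δ = +8.733°.
cos H₀ = −tan(+58.5°) tan(+8.733°) = -0.2507, H₀ = 1.8242 rad.
Bracket: H₀ sin φ sin δ + cos φ cos δ sin H₀ = 1.8242×0.85264×0.15184 + 0.52250×0.98841×0.96807 = 0.236170 + 0.499954 = 0.736124.
Q̄ = (S₀/π) × [bracket] = (589/π) × 0.736124 = 138.01 W/m².
— Configuration B (φ=+63.8°):
cos H₀ = −tan(+63.8°) tan(+8.733°) = -0.3122, H₀ = 1.8883 rad.
Bracket: H₀ sin φ sin δ + cos φ cos δ sin H₀ = 1.8883×0.89726×0.15184 + 0.44151×0.98841×0.95002 = 0.257262 + 0.414582 = 0.671844.
Q̄ = (S₀/π) × [bracket] = (589/π) × 0.671844 = 125.96 W/m².
Ratio Q̄_A / Q̄_B = 138.01 / 125.96 = 1.096.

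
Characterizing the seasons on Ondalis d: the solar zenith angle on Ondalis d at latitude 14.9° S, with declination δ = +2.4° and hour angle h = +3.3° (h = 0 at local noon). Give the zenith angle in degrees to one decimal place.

cos θ_z = sin ϕ sin δ + cos ϕ cos δ cos h = -0.010768 + 0.963927 = 0.953159.
θ_z = arccos(0.953159) = 17.6°.

θ_z = 17.6°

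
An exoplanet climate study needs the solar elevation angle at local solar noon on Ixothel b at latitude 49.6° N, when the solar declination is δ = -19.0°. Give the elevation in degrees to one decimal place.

21.4°

At local noon the hour angle is zero, so the zenith angle equals |ϕ − δ| = |+49.6° − (-19.000°)| = 68.600°.
Elevation = 90° − 68.600° = 21.4°.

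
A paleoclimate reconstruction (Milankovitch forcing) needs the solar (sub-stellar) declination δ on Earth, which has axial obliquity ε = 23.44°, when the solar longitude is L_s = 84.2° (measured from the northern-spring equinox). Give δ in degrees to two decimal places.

δ = +23.31°

sin δ = sin ε · sin L_s = sin 23.44° × sin 84.2° = 0.395752.
δ = arcsin(0.395752) = +23.31°.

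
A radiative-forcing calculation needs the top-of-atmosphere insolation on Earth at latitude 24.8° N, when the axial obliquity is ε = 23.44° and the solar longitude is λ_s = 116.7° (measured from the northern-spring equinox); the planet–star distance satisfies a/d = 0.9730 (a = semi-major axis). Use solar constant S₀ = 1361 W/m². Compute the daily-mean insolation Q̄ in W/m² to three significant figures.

Solar declination: sin δ = sin ε · sin λ_s = sin 23.44° × sin 116.7° = 0.35537, so δ = +20.816°.
cos H₀ = −tan(+24.8°) tan(+20.816°) = -0.1757, H₀ = 1.7474 rad.
Bracket: H₀ sin φ sin δ + cos φ cos δ sin H₀ = 1.7474×0.41945×0.35537 + 0.90778×0.93472×0.98445 = 0.260467 + 0.835326 = 1.095793.
Inverse-square distance factor (a/d)² = 0.9730² = 0.946729.
Q̄ = (S₀/π) × 0.946729 × [bracket] = (1361/π) × 0.946729 × 1.095793 = 449.4 W/m².

Q̄ ≈ 449 W/m²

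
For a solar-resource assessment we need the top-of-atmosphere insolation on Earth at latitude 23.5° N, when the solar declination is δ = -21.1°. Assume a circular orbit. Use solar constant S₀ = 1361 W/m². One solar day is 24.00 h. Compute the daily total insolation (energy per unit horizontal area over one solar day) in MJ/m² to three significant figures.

24.0 MJ/m²

cos H₀ = −tan(+23.5°) tan(-21.100°) = 0.1678, H₀ = 1.4022 rad.
Bracket: H₀ sin φ sin δ + cos φ cos δ sin H₀ = 1.4022×0.39875×-0.36000 + 0.91706×0.93295×0.98582 = -0.201286 + 0.843439 = 0.642153.
Q̄ = (S₀/π) × [bracket] = (1361/π) × 0.642153 = 278.19 W/m².
Daily total = Q̄ × 24.00 h × 3600 s/h = 278.19 × 24.00 × 3600 / 10⁶ = 24.04 MJ/m².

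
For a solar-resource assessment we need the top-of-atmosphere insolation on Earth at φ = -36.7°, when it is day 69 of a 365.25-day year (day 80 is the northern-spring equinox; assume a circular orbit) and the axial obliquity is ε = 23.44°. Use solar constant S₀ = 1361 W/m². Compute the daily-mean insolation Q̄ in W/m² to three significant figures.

Solar longitude: λ_s = 360° × (69 − 80)/365.25 = -10.842°, i.e. -10.842° + 360° = 349.158°.
sin δ = sin 23.44° × sin 349.158° = -0.07482, so δ = -4.291°.
cos H₀ = −tan(-36.7°) tan(-4.291°) = -0.0559, H₀ = 1.6268 rad.
Bracket: H₀ sin φ sin δ + cos φ cos δ sin H₀ = 1.6268×-0.59763×-0.07482 + 0.80178×0.99720×0.99843 = 0.072742 + 0.798280 = 0.871022.
Q̄ = (S₀/π) × [bracket] = (1361/π) × 0.871022 = 377.3 W/m².

Q̄ ≈ 377 W/m²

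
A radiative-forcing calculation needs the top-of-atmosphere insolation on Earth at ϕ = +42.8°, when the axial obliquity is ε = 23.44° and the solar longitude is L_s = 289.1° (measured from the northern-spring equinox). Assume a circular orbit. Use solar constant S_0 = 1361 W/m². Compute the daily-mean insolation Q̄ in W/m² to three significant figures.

Q̄ ≈ 142 W/m²

Solar declination: sin δ = sin ε · sin L_s = sin 23.44° × sin 289.1° = -0.37589, so δ = -22.079°.
cos h₀ = −tan(+42.8°) tan(-22.079°) = 0.3756, h₀ = 1.1857 rad.
Bracket: h₀ sin ϕ sin δ + cos ϕ cos δ sin h₀ = 1.1857×0.67944×-0.37589 + 0.73373×0.92666×0.92677 = -0.302821 + 0.630128 = 0.327307.
Q̄ = (S_0/π) × [bracket] = (1361/π) × 0.327307 = 141.8 W/m².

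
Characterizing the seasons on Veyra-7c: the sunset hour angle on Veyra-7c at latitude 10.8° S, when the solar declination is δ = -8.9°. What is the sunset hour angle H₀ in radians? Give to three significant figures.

H₀ = 1.60 rad

cos H₀ = −tan φ · tan δ = −tan(-10.8°) × tan(-8.900°) = -0.0299, so H₀ = 1.6007 rad = 91.71°.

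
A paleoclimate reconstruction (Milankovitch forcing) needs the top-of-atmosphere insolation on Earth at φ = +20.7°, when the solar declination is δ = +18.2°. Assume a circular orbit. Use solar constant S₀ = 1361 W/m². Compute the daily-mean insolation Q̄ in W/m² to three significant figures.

cos H₀ = −tan(+20.7°) tan(+18.200°) = -0.1242, H₀ = 1.6954 rad.
Bracket: H₀ sin φ sin δ + cos φ cos δ sin H₀ = 1.6954×0.35347×0.31233 + 0.93544×0.94997×0.99225 = 0.187171 + 0.881753 = 1.068924.
Q̄ = (S₀/π) × [bracket] = (1361/π) × 1.068924 = 463.1 W/m².

Q̄ ≈ 463 W/m²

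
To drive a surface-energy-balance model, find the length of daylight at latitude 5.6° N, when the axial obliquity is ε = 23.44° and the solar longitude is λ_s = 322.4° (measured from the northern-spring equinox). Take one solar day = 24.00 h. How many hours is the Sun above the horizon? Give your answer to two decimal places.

11.81 h

Solar declination: sin δ = sin ε · sin λ_s = sin 23.44° × sin 322.4° = -0.24271, so δ = -14.046°.
cos H₀ = −tan φ · tan δ = −tan(+5.6°) × tan(-14.046°) = 0.0245, so H₀ = 1.5463 rad = 88.59°.
Daylight = 2H₀/(2π) × 24.00 h = (1.5463/π) × 24.00 = 11.81 h.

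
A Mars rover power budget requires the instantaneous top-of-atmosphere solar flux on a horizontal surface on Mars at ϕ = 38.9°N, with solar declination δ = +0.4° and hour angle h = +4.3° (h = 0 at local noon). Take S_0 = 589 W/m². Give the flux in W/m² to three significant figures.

460 W/m²

cos θ_z = sin ϕ sin δ + cos ϕ cos δ cos h = 0.004384 + 0.776034 = 0.780418.
Flux = S_0 · cos θ_z = 589 × 0.780418 = 459.7 W/m².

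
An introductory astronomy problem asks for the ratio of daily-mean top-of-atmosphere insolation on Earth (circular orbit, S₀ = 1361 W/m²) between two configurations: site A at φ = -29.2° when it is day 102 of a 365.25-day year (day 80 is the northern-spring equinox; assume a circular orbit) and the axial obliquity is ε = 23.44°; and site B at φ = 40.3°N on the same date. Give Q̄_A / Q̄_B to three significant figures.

— Configuration A (φ=-29.2°):
Solar longitude: λ_s = 360° × (102 − 80)/365.25 = 21.684°.
sin δ = sin 23.44° × sin 21.684° = 0.14698, so δ = +8.452°.
cos H₀ = −tan(-29.2°) tan(+8.452°) = 0.0830, H₀ = 1.4877 rad.
Bracket: H₀ sin φ sin δ + cos φ cos δ sin H₀ = 1.4877×-0.48786×0.14698 + 0.87292×0.98914×0.99655 = -0.106677 + 0.860461 = 0.753784.
Q̄ = (S₀/π) × [bracket] = (1361/π) × 0.753784 = 326.55 W/m².
— Configuration B (φ=+40.3°):
cos H₀ = −tan(+40.3°) tan(+8.452°) = -0.1260, H₀ = 1.6971 rad.
Bracket: H₀ sin φ sin δ + cos φ cos δ sin H₀ = 1.6971×0.64679×0.14698 + 0.76267×0.98914×0.99203 = 0.161335 + 0.748375 = 0.909710.
Q̄ = (S₀/π) × [bracket] = (1361/π) × 0.909710 = 394.10 W/m².
Ratio Q̄_A / Q̄_B = 326.55 / 394.10 = 0.8286.

Q̄_A / Q̄_B ≈ 0.829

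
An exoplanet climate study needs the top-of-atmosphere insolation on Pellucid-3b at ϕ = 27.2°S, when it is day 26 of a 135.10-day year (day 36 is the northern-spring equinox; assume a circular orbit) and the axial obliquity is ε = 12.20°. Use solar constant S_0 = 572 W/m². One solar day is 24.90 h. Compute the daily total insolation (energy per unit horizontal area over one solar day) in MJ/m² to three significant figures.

15.6 MJ/m²

Solar longitude: L_s = 360° × (26 − 36)/135.10 = -26.647°, i.e. -26.647° + 360° = 333.353°.
sin δ = sin 12.20° × sin 333.353° = -0.09478, so δ = -5.439°.
cos h₀ = −tan(-27.2°) tan(-5.439°) = -0.0489, h₀ = 1.6197 rad.
Bracket: h₀ sin ϕ sin δ + cos ϕ cos δ sin h₀ = 1.6197×-0.45710×-0.09478 + 0.88942×0.99550×0.99880 = 0.070172 + 0.884355 = 0.954527.
Q̄ = (S_0/π) × [bracket] = (572/π) × 0.954527 = 173.79 W/m².
Daily total = Q̄ × 24.90 h × 3600 s/h = 173.79 × 24.90 × 3600 / 10⁶ = 15.58 MJ/m².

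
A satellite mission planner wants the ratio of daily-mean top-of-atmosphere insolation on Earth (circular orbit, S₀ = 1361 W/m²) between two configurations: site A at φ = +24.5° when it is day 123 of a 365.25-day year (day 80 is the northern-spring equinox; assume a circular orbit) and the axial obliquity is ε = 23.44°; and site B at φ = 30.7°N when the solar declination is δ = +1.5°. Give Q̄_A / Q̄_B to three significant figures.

— Configuration A (φ=+24.5°):
Solar longitude: λ_s = 360° × (123 − 80)/365.25 = 42.382°.
sin δ = sin 23.44° × sin 42.382° = 0.26814, so δ = +15.553°.
cos H₀ = −tan(+24.5°) tan(+15.553°) = -0.1268, H₀ = 1.6980 rad.
Bracket: H₀ sin φ sin δ + cos φ cos δ sin H₀ = 1.6980×0.41469×0.26814 + 0.90996×0.96338×0.99192 = 0.188809 + 0.869554 = 1.058363.
Q̄ = (S₀/π) × [bracket] = (1361/π) × 1.058363 = 458.50 W/m².
— Configuration B (φ=+30.7°):
cos H₀ = −tan(+30.7°) tan(+1.500°) = -0.0155, H₀ = 1.5863 rad.
Bracket: H₀ sin φ sin δ + cos φ cos δ sin H₀ = 1.5863×0.51054×0.02618 + 0.85985×0.99966×0.99988 = 0.021202 + 0.859455 = 0.880657.
Q̄ = (S₀/π) × [bracket] = (1361/π) × 0.880657 = 381.52 W/m².
Ratio Q̄_A / Q̄_B = 458.50 / 381.52 = 1.202.

Q̄_A / Q̄_B ≈ 1.20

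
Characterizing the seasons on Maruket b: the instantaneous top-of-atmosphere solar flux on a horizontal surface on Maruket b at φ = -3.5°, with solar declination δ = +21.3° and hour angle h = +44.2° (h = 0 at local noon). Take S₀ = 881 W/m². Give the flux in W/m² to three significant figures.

568 W/m²

cos θ_z = sin φ sin δ + cos φ cos δ cos h = -0.022176 + 0.666693 = 0.644517.
Flux = S₀ · cos θ_z = 881 × 0.644517 = 567.8 W/m².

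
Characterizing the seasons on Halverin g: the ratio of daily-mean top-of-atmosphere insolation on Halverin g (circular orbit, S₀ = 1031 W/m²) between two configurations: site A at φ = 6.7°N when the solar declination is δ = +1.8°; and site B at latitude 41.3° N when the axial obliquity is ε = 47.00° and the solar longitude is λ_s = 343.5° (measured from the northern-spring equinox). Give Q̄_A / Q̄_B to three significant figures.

— Configuration A (φ=+6.7°):
cos H₀ = −tan(+6.7°) tan(+1.800°) = -0.0037, H₀ = 1.5745 rad.
Bracket: H₀ sin φ sin δ + cos φ cos δ sin H₀ = 1.5745×0.11667×0.03141 + 0.99317×0.99951×0.99999 = 0.005770 + 0.992673 = 0.998443.
Q̄ = (S₀/π) × [bracket] = (1031/π) × 0.998443 = 327.67 W/m².
— Configuration B (φ=+41.3°):
Solar declination: sin δ = sin ε · sin λ_s = sin 47.00° × sin 343.5° = -0.20772, so δ = -11.989°.
cos H₀ = −tan(+41.3°) tan(-11.989°) = 0.1866, H₀ = 1.3831 rad.
Bracket: H₀ sin φ sin δ + cos φ cos δ sin H₀ = 1.3831×0.66000×-0.20772 + 0.75126×0.97819×0.98245 = -0.189616 + 0.721978 = 0.532362.
Q̄ = (S₀/π) × [bracket] = (1031/π) × 0.532362 = 174.71 W/m².
Ratio Q̄_A / Q̄_B = 327.67 / 174.71 = 1.876.

Q̄_A / Q̄_B ≈ 1.88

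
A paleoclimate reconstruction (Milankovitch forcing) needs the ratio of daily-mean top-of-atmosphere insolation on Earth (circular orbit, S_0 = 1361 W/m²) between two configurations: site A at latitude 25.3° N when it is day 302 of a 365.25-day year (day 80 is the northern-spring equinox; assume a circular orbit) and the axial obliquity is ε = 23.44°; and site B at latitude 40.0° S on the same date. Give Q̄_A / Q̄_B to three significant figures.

Q̄_A / Q̄_B ≈ 0.707

— Configuration A (ϕ=+25.3°):
Solar longitude: L_s = 360° × (302 − 80)/365.25 = 218.809°.
sin δ = sin 23.44° × sin 218.809° = -0.24930, so δ = -14.436°.
cos h₀ = −tan(+25.3°) tan(-14.436°) = 0.1217, h₀ = 1.4488 rad.
Bracket: h₀ sin ϕ sin δ + cos ϕ cos δ sin h₀ = 1.4488×0.42736×-0.24930 + 0.90408×0.96843×0.99257 = -0.154356 + 0.869033 = 0.714677.
Q̄ = (S_0/π) × [bracket] = (1361/π) × 0.714677 = 309.61 W/m².
— Configuration B (ϕ=-40.0°):
cos h₀ = −tan(-40.0°) tan(-14.436°) = -0.2160, h₀ = 1.7885 rad.
Bracket: h₀ sin ϕ sin δ + cos ϕ cos δ sin h₀ = 1.7885×-0.64279×-0.24930 + 0.76604×0.96843×0.97639 = 0.286603 + 0.724341 = 1.010944.
Q̄ = (S_0/π) × [bracket] = (1361/π) × 1.010944 = 437.96 W/m².
Ratio Q̄_A / Q̄_B = 309.61 / 437.96 = 0.7069.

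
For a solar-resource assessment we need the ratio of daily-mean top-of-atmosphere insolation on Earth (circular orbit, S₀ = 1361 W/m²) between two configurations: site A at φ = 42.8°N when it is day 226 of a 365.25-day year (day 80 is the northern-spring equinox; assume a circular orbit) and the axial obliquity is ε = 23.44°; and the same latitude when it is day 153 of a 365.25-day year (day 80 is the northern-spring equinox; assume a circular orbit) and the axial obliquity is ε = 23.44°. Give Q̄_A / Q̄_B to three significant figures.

Q̄_A / Q̄_B ≈ 0.867

— Configuration A (φ=+42.8°):
Solar longitude: λ_s = 360° × (226 − 80)/365.25 = 143.901°.
sin δ = sin 23.44° × sin 143.901° = 0.23437, so δ = +13.554°.
cos H₀ = −tan(+42.8°) tan(+13.554°) = -0.2232, H₀ = 1.7959 rad.
Bracket: H₀ sin φ sin δ + cos φ cos δ sin H₀ = 1.7959×0.67944×0.23437 + 0.73373×0.97215×0.97476 = 0.285980 + 0.695292 = 0.981272.
Q̄ = (S₀/π) × [bracket] = (1361/π) × 0.981272 = 425.11 W/m².
— Configuration B (φ=+42.8°):
Solar longitude: λ_s = 360° × (153 − 80)/365.25 = 71.951°.
sin δ = sin 23.44° × sin 71.951° = 0.37821, so δ = +22.223°.
cos H₀ = −tan(+42.8°) tan(+22.223°) = -0.3783, H₀ = 1.9588 rad.
Bracket: H₀ sin φ sin δ + cos φ cos δ sin H₀ = 1.9588×0.67944×0.37821 + 0.73373×0.92572×0.92567 = 0.503355 + 0.628741 = 1.132096.
Q̄ = (S₀/π) × [bracket] = (1361/π) × 1.132096 = 490.45 W/m².
Ratio Q̄_A / Q̄_B = 425.11 / 490.45 = 0.8668.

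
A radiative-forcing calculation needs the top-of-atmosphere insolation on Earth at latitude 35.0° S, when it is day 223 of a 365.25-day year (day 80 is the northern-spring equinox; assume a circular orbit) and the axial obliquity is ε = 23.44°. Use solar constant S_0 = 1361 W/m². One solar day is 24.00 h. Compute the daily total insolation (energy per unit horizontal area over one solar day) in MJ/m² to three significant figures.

Solar longitude: L_s = 360° × (223 − 80)/365.25 = 140.945°.
sin δ = sin 23.44° × sin 140.945° = 0.25064, so δ = +14.515°.
cos h₀ = −tan(-35.0°) tan(+14.515°) = 0.1813, h₀ = 1.3885 rad.
Bracket: h₀ sin ϕ sin δ + cos ϕ cos δ sin h₀ = 1.3885×-0.57358×0.25064 + 0.81915×0.96808×0.98343 = -0.199614 + 0.779863 = 0.580249.
Q̄ = (S_0/π) × [bracket] = (1361/π) × 0.580249 = 251.38 W/m².
Daily total = Q̄ × 24.00 h × 3600 s/h = 251.38 × 24.00 × 3600 / 10⁶ = 21.72 MJ/m².

21.7 MJ/m²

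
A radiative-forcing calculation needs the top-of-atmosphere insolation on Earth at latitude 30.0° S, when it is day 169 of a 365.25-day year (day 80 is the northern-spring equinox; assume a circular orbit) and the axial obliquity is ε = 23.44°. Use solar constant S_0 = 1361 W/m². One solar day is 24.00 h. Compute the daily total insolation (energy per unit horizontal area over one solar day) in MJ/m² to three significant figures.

Solar longitude: L_s = 360° × (169 − 80)/365.25 = 87.721°.
sin δ = sin 23.44° × sin 87.721° = 0.39747, so δ = +23.420°.
cos h₀ = −tan(-30.0°) tan(+23.420°) = 0.2501, h₀ = 1.3180 rad.
Bracket: h₀ sin ϕ sin δ + cos ϕ cos δ sin h₀ = 1.3180×-0.50000×0.39747 + 0.86603×0.91761×0.96822 = -0.261933 + 0.769423 = 0.507490.
Q̄ = (S_0/π) × [bracket] = (1361/π) × 0.507490 = 219.85 W/m².
Daily total = Q̄ × 24.00 h × 3600 s/h = 219.85 × 24.00 × 3600 / 10⁶ = 19.00 MJ/m².

19.0 MJ/m²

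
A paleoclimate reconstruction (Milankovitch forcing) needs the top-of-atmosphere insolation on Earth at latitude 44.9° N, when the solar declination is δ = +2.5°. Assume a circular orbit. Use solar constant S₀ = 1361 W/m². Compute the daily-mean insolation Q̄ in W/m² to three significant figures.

Q̄ ≈ 328 W/m²

cos H₀ = −tan(+44.9°) tan(+2.500°) = -0.0435, H₀ = 1.6143 rad.
Bracket: H₀ sin φ sin δ + cos φ cos δ sin H₀ = 1.6143×0.70587×0.04362 + 0.70834×0.99905×0.99905 = 0.049704 + 0.706995 = 0.756699.
Q̄ = (S₀/π) × [bracket] = (1361/π) × 0.756699 = 327.8 W/m².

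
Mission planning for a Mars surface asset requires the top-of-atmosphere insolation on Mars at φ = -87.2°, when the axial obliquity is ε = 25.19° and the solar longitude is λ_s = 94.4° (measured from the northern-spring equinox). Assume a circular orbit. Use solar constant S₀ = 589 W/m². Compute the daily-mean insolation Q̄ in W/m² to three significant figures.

Solar declination: sin δ = sin ε · sin λ_s = sin 25.19° × sin 94.4° = 0.42437, so δ = +25.111°.
cos H₀ = −tan(-87.2°) tan(+25.111°) = 9.5824 ≥ 1 ⇒ polar night, H₀ = 0 and Q̄ = 0.

Q̄ ≈ 0.00 W/m²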